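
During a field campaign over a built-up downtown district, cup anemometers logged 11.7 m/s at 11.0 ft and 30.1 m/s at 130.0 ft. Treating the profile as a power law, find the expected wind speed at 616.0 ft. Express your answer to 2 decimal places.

First find α: α = ln(V₂/V₁)/ln(z₂/z₁) = ln(30.1/11.7)/ln(130.0/11.0) = 0.94494/2.46964 = 0.3826
Extrapolate from 130.0 ft to 616.0 ft: V₃ = 30.1 × (616.0/130.0)^0.3826 = 30.1 × 1.8135 = 54.5858 m/s

54.59 m/s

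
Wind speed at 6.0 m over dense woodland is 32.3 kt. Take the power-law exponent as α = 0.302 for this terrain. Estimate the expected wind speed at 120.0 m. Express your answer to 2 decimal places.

79.82 kt

Power-law profile: V₂ = V₁ · (z₂/z₁)^α
V₂ = 32.3 × (120.0/6.0)^0.302 = 32.3 × (20.0000)^0.302
    = 32.3 × 2.4712 = 79.8203 kt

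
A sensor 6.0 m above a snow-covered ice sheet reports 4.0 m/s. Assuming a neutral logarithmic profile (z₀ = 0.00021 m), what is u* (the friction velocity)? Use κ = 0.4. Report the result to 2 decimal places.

Log law: V(z) = (u*/κ) · ln(z/z₀) ⇒ u* = κ · V / ln(z/z₀)
u* = 0.4 × 4.0 / ln(6.0/0.00021) = 0.4 × 4.0 / 10.2602
   = 1.6000 / 10.2602 = 0.1559 m/s

u* ≈ 0.16 m/s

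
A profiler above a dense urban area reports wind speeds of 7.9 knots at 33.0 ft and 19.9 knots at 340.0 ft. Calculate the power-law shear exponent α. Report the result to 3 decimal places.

α ≈ 0.396

Power law: V₂/V₁ = (z₂/z₁)^α ⇒ α = ln(V₂/V₁) / ln(z₂/z₁)
α = ln(19.9/7.9) / ln(340.0/33.0) = ln(2.5190) / ln(10.3030)
  = 0.92386 / 2.33244 = 0.39609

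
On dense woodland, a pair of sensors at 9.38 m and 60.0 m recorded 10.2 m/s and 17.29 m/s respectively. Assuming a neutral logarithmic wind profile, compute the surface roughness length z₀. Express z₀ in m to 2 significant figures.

z₀ ≈ 0.65 m

Log law: V(z) ∝ ln(z/z₀). With r = V₁/V₂ = 10.2/17.29 = 0.58994,
r · ln(z₂/z₀) = ln(z₁/z₀) ⇒ ln z₀ = (ln z₁ − r·ln z₂)/(1 − r)
ln z₀ = (2.23858 − 0.58994×4.09434) / 0.41006 = -0.4312
z₀ = exp(-0.4312) = 0.6497 m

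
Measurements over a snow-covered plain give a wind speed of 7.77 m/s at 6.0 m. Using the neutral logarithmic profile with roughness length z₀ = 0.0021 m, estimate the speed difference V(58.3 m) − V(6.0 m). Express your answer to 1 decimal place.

Log law: V₂ = V₁ · ln(z₂/z₀)/ln(z₁/z₀) = 7.77 × 10.2314/7.9576 = 9.9902 m/s
ΔV = 9.9902 − 7.77 = 2.2202 m/s

2.2 m/s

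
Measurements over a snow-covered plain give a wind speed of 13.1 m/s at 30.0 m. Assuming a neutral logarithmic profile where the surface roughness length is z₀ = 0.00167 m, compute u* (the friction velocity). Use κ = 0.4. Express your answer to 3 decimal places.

u* ≈ 0.535 m/s

Log law: V(z) = (u*/κ) · ln(z/z₀) ⇒ u* = κ · V / ln(z/z₀)
u* = 0.4 × 13.1 / ln(30.0/0.00167) = 0.4 × 13.1 / 9.7961
   = 5.2400 / 9.7961 = 0.5349 m/s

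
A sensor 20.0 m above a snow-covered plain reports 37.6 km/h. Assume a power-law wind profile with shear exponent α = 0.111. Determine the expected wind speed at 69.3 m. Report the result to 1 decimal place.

43.2 km/h

Power-law profile: V₂ = V₁ · (z₂/z₁)^α
V₂ = 37.6 × (69.3/20.0)^0.111 = 37.6 × (3.4650)^0.111
    = 37.6 × 1.1479 = 43.1613 km/h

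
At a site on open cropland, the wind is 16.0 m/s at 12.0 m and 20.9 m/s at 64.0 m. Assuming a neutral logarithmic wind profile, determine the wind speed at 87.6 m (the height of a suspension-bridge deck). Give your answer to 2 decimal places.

Log law: V ∝ ln(z/z₀). From the pair, with r = V₁/V₂ = 0.76555,
ln z₀ = (ln z₁ − r·ln z₂)/(1 − r) = (2.4849 − 0.76555×4.1589)/0.23445 = -2.9811 → z₀ = 0.05074 m
V₃ = V₁ · ln(z₃/z₀)/ln(z₁/z₀) = 16.0 × 7.4539/5.4660 = 21.8188 m/s

21.82 m/s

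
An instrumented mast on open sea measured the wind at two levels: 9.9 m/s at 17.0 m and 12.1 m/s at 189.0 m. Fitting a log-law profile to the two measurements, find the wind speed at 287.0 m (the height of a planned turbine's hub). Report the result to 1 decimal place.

Log law: V ∝ ln(z/z₀). From the pair, with r = V₁/V₂ = 0.81818,
ln z₀ = (ln z₁ − r·ln z₂)/(1 − r) = (2.8332 − 0.81818×5.2417)/0.18182 = -8.0052 → z₀ = 0.0003337 m
V₃ = V₁ · ln(z₃/z₀)/ln(z₁/z₀) = 9.9 × 13.6647/10.8384 = 12.4816 m/s

12.5 m/s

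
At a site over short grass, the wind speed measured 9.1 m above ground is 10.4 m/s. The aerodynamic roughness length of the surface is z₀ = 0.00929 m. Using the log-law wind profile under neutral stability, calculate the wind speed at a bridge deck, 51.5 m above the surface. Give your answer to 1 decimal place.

13.0 m/s

Log law: V(z) ∝ ln(z/z₀), so V₂/V₁ = ln(z₂/z₀) / ln(z₁/z₀).
ln(51.5/0.00929) = 8.6204, ln(9.1/0.00929) = 6.8871
V₂ = 10.4 × 8.6204/6.8871 = 10.4 × 1.2517 = 13.0174 m/s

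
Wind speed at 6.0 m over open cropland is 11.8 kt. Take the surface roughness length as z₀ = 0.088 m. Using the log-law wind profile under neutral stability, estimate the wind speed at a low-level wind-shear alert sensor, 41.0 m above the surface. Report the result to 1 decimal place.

Log law: V(z) ∝ ln(z/z₀), so V₂/V₁ = ln(z₂/z₀) / ln(z₁/z₀).
ln(41.0/0.088) = 6.1440, ln(6.0/0.088) = 4.2222
V₂ = 11.8 × 6.1440/4.2222 = 11.8 × 1.4552 = 17.1710 kt

17.2 kt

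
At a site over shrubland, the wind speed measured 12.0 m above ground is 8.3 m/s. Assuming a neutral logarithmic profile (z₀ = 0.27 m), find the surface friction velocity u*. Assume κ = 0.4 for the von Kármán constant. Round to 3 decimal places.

Log law: V(z) = (u*/κ) · ln(z/z₀) ⇒ u* = κ · V / ln(z/z₀)
u* = 0.4 × 8.3 / ln(12.0/0.27) = 0.4 × 8.3 / 3.7942
   = 3.3200 / 3.7942 = 0.8750 m/s

u* ≈ 0.875 m/s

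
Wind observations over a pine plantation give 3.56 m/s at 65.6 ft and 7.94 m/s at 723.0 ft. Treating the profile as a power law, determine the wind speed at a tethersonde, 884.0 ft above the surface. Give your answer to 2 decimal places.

8.49 m/s

First find α: α = ln(V₂/V₁)/ln(z₂/z₁) = ln(7.94/3.56)/ln(723.0/65.6) = 0.80215/2.39983 = 0.3343
Extrapolate from 723.0 ft to 884.0 ft: V₃ = 7.94 × (884.0/723.0)^0.3343 = 7.94 × 1.0695 = 8.4919 m/s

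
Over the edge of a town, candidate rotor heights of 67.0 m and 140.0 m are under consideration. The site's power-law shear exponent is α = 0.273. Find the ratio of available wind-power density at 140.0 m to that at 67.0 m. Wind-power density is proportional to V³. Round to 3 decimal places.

Speed ratio: V_B/V_A = (z_B/z_A)^α = (140.0/67.0)^0.273 = (2.0896)^0.273 = 1.22285
Power-density ratio: P_B/P_A = (V_B/V_A)³ = (1.22285)³ = 1.82862

1.829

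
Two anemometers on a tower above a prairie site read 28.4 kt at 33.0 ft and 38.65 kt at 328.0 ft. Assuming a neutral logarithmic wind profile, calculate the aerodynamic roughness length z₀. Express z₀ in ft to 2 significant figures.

Log law: V(z) ∝ ln(z/z₀). With r = V₁/V₂ = 28.4/38.65 = 0.73480,
r · ln(z₂/z₀) = ln(z₁/z₀) ⇒ ln z₀ = (ln z₁ − r·ln z₂)/(1 − r)
ln z₀ = (3.49651 − 0.73480×5.79301) / 0.26520 = -2.8665
z₀ = exp(-2.8665) = 0.05690 ft

z₀ ≈ 0.057 ft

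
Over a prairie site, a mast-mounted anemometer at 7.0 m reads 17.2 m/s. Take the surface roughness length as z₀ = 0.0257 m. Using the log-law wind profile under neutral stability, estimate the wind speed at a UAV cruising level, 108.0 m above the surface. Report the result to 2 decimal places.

25.59 m/s

Log law: V(z) ∝ ln(z/z₀), so V₂/V₁ = ln(z₂/z₀) / ln(z₁/z₀).
ln(108.0/0.0257) = 8.3434, ln(7.0/0.0257) = 5.6072
V₂ = 17.2 × 8.3434/5.6072 = 17.2 × 1.4880 = 25.5934 m/s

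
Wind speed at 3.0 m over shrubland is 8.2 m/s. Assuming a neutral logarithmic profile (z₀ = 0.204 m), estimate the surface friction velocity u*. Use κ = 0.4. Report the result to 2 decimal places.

u* ≈ 1.22 m/s

Log law: V(z) = (u*/κ) · ln(z/z₀) ⇒ u* = κ · V / ln(z/z₀)
u* = 0.4 × 8.2 / ln(3.0/0.204) = 0.4 × 8.2 / 2.6882
   = 3.2800 / 2.6882 = 1.2201 m/s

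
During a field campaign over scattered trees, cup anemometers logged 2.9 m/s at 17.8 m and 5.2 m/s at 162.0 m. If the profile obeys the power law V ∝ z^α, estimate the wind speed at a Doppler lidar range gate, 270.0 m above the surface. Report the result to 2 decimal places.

First find α: α = ln(V₂/V₁)/ln(z₂/z₁) = ln(5.2/2.9)/ln(162.0/17.8) = 0.58395/2.20840 = 0.2644
Extrapolate from 162.0 m to 270.0 m: V₃ = 5.2 × (270.0/162.0)^0.2644 = 5.2 × 1.1446 = 5.9520 m/s

5.95 m/s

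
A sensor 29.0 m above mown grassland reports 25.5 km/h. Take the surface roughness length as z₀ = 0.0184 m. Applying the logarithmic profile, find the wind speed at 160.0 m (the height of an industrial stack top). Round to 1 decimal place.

Log law: V(z) ∝ ln(z/z₀), so V₂/V₁ = ln(z₂/z₀) / ln(z₁/z₀).
ln(160.0/0.0184) = 9.0706, ln(29.0/0.0184) = 7.3627
V₂ = 25.5 × 9.0706/7.3627 = 25.5 × 1.2320 = 31.4151 km/h

31.4 km/h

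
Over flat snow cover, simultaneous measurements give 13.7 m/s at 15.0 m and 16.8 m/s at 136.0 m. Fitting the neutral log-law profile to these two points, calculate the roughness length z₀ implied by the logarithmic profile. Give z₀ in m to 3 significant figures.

z₀ ≈ 0.000881 m

Log law: V(z) ∝ ln(z/z₀). With r = V₁/V₂ = 13.7/16.8 = 0.81548,
r · ln(z₂/z₀) = ln(z₁/z₀) ⇒ ln z₀ = (ln z₁ − r·ln z₂)/(1 − r)
ln z₀ = (2.70805 − 0.81548×4.91265) / 0.18452 = -7.0349
z₀ = exp(-7.0349) = 0.0008806 m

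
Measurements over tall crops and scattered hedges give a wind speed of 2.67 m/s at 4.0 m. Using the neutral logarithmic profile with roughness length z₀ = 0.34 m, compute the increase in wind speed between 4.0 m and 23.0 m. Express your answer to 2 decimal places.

Log law: V₂ = V₁ · ln(z₂/z₀)/ln(z₁/z₀) = 2.67 × 4.2143/2.4651 = 4.5646 m/s
ΔV = 4.5646 − 2.67 = 1.8946 m/s

1.89 m/s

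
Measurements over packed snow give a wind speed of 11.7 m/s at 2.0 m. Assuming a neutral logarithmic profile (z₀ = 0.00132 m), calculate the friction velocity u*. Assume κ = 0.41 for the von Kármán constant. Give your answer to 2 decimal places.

u* ≈ 0.66 m/s

Log law: V(z) = (u*/κ) · ln(z/z₀) ⇒ u* = κ · V / ln(z/z₀)
u* = 0.41 × 11.7 / ln(2.0/0.00132) = 0.41 × 11.7 / 7.3233
   = 4.7970 / 7.3233 = 0.6550 m/s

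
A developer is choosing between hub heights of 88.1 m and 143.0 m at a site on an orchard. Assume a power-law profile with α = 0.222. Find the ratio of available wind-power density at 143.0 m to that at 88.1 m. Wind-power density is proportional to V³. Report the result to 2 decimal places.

1.38

Speed ratio: V_B/V_A = (z_B/z_A)^α = (143.0/88.1)^0.222 = (1.6232)^0.222 = 1.11352
Power-density ratio: P_B/P_A = (V_B/V_A)³ = (1.11352)³ = 1.38070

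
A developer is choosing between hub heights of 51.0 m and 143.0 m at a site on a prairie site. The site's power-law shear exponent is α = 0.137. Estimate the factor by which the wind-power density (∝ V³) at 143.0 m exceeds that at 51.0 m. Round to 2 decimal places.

Speed ratio: V_B/V_A = (z_B/z_A)^α = (143.0/51.0)^0.137 = (2.8039)^0.137 = 1.15171
Power-density ratio: P_B/P_A = (V_B/V_A)³ = (1.15171)³ = 1.52768

1.53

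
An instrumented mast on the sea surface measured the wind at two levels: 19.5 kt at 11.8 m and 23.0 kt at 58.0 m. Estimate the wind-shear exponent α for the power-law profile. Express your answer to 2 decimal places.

Power law: V₂/V₁ = (z₂/z₁)^α ⇒ α = ln(V₂/V₁) / ln(z₂/z₁)
α = ln(23.0/19.5) / ln(58.0/11.8) = ln(1.1795) / ln(4.9153)
  = 0.16508 / 1.59234 = 0.10367

α ≈ 0.10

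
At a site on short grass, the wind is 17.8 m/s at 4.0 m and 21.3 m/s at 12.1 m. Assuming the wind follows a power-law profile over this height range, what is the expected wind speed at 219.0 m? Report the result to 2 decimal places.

34.07 m/s

First find α: α = ln(V₂/V₁)/ln(z₂/z₁) = ln(21.3/17.8)/ln(12.1/4.0) = 0.17951/1.10691 = 0.1622
Extrapolate from 12.1 m to 219.0 m: V₃ = 21.3 × (219.0/12.1)^0.1622 = 21.3 × 1.5994 = 34.0671 m/s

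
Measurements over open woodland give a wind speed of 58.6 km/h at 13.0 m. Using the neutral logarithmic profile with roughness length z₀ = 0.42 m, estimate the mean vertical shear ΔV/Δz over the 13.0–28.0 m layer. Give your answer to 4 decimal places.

Log law: V₂ = V₁ · ln(z₂/z₀)/ln(z₁/z₀) = 58.6 × 4.1997/3.4324 = 71.6989 km/h
ΔV/Δz = (71.6989 − 58.6)/(28.0 − 13.0) = 13.0989/15.0000 = 0.87326 km/h/m

0.8733 km/h/m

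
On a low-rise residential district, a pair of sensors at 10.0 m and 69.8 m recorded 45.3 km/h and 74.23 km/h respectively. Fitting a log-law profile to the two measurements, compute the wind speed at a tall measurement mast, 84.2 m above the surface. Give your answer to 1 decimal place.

Log law: V ∝ ln(z/z₀). From the pair, with r = V₁/V₂ = 0.61027,
ln z₀ = (ln z₁ − r·ln z₂)/(1 − r) = (2.3026 − 0.61027×4.2456)/0.38973 = -0.7399 → z₀ = 0.4771 m
V₃ = V₁ · ln(z₃/z₀)/ln(z₁/z₀) = 45.3 × 5.1731/3.0425 = 77.0226 km/h

77.0 km/h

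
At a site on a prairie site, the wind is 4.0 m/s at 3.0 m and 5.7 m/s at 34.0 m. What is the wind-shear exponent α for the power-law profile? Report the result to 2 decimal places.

Power law: V₂/V₁ = (z₂/z₁)^α ⇒ α = ln(V₂/V₁) / ln(z₂/z₁)
α = ln(5.7/4.0) / ln(34.0/3.0) = ln(1.4250) / ln(11.3333)
  = 0.35417 / 2.42775 = 0.14588

α ≈ 0.15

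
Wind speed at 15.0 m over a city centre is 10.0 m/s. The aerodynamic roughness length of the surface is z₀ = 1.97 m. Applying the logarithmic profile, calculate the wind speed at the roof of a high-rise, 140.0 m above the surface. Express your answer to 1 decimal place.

Log law: V(z) ∝ ln(z/z₀), so V₂/V₁ = ln(z₂/z₀) / ln(z₁/z₀).
ln(140.0/1.97) = 4.2636, ln(15.0/1.97) = 2.0300
V₂ = 10.0 × 4.2636/2.0300 = 10.0 × 2.1003 = 21.0028 m/s

21.0 m/s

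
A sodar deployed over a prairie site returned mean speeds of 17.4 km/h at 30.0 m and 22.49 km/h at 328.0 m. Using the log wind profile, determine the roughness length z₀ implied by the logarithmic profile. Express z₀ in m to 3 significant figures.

Log law: V(z) ∝ ln(z/z₀). With r = V₁/V₂ = 17.4/22.49 = 0.77368,
r · ln(z₂/z₀) = ln(z₁/z₀) ⇒ ln z₀ = (ln z₁ − r·ln z₂)/(1 − r)
ln z₀ = (3.40120 − 0.77368×5.79301) / 0.22632 = -4.7751
z₀ = exp(-4.7751) = 0.008437 m

z₀ ≈ 0.00844 m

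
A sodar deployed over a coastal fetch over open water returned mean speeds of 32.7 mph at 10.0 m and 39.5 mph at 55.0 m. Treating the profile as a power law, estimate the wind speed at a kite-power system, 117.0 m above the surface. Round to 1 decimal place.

42.9 mph

First find α: α = ln(V₂/V₁)/ln(z₂/z₁) = ln(39.5/32.7)/ln(55.0/10.0) = 0.18893/1.70475 = 0.1108
Extrapolate from 55.0 m to 117.0 m: V₃ = 39.5 × (117.0/55.0)^0.1108 = 39.5 × 1.0873 = 42.9465 mph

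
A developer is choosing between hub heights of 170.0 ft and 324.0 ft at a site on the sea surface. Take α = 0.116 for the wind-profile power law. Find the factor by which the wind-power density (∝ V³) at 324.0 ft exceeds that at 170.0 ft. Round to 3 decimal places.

1.252

Speed ratio: V_B/V_A = (z_B/z_A)^α = (324.0/170.0)^0.116 = (1.9059)^0.116 = 1.07768
Power-density ratio: P_B/P_A = (V_B/V_A)³ = (1.07768)³ = 1.25162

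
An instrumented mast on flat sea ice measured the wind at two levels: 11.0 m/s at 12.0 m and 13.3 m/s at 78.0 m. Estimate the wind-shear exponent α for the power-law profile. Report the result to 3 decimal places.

Power law: V₂/V₁ = (z₂/z₁)^α ⇒ α = ln(V₂/V₁) / ln(z₂/z₁)
α = ln(13.3/11.0) / ln(78.0/12.0) = ln(1.2091) / ln(6.5000)
  = 0.18987 / 1.87180 = 0.10144

α ≈ 0.101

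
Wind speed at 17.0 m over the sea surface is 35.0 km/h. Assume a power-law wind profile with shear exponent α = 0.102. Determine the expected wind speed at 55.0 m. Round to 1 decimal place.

39.5 km/h

Power-law profile: V₂ = V₁ · (z₂/z₁)^α
V₂ = 35.0 × (55.0/17.0)^0.102 = 35.0 × (3.2353)^0.102
    = 35.0 × 1.1272 = 39.4529 km/h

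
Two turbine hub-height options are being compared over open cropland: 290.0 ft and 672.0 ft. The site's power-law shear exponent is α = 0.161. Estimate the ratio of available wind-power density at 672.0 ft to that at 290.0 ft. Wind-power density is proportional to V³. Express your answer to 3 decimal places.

Speed ratio: V_B/V_A = (z_B/z_A)^α = (672.0/290.0)^0.161 = (2.3172)^0.161 = 1.14488
Power-density ratio: P_B/P_A = (V_B/V_A)³ = (1.14488)³ = 1.50066

1.501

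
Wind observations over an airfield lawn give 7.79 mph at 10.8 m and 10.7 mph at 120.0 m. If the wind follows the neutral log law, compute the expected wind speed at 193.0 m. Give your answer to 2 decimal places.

11.27 mph

Log law: V ∝ ln(z/z₀). From the pair, with r = V₁/V₂ = 0.72804,
ln z₀ = (ln z₁ − r·ln z₂)/(1 − r) = (2.3795 − 0.72804×4.7875)/0.27196 = -4.0665 → z₀ = 0.01714 m
V₃ = V₁ · ln(z₃/z₀)/ln(z₁/z₀) = 7.79 × 9.3292/6.4460 = 11.2743 mph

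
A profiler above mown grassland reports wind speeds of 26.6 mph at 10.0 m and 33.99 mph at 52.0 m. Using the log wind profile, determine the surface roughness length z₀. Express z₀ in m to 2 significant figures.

Log law: V(z) ∝ ln(z/z₀). With r = V₁/V₂ = 26.6/33.99 = 0.78258,
r · ln(z₂/z₀) = ln(z₁/z₀) ⇒ ln z₀ = (ln z₁ − r·ln z₂)/(1 − r)
ln z₀ = (2.30259 − 0.78258×3.95124) / 0.21742 = -3.6317
z₀ = exp(-3.6317) = 0.02647 m

z₀ ≈ 0.026 m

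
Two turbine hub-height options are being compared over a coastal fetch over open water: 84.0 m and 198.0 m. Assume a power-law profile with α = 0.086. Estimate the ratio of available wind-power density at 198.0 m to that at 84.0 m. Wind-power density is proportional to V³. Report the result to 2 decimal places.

Speed ratio: V_B/V_A = (z_B/z_A)^α = (198.0/84.0)^0.086 = (2.3571)^0.086 = 1.07653
Power-density ratio: P_B/P_A = (V_B/V_A)³ = (1.07653)³ = 1.24760

1.25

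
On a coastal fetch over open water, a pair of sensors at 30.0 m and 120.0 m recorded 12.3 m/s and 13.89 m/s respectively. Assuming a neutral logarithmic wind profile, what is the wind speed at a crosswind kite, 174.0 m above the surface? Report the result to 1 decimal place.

14.3 m/s

Log law: V ∝ ln(z/z₀). From the pair, with r = V₁/V₂ = 0.88553,
ln z₀ = (ln z₁ − r·ln z₂)/(1 − r) = (3.4012 − 0.88553×4.7875)/0.11447 = -7.3230 → z₀ = 0.0006602 m
V₃ = V₁ · ln(z₃/z₀)/ln(z₁/z₀) = 12.3 × 12.4820/10.7242 = 14.3162 m/s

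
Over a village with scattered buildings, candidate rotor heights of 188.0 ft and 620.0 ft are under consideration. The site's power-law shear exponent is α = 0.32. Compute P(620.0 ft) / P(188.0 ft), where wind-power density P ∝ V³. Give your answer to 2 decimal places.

3.14

Speed ratio: V_B/V_A = (z_B/z_A)^α = (620.0/188.0)^0.32 = (3.2979)^0.32 = 1.46499
Power-density ratio: P_B/P_A = (V_B/V_A)³ = (1.46499)³ = 3.14416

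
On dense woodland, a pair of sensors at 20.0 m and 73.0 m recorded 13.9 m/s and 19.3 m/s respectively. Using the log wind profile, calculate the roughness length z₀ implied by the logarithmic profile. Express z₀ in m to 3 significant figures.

Log law: V(z) ∝ ln(z/z₀). With r = V₁/V₂ = 13.9/19.3 = 0.72021,
r · ln(z₂/z₀) = ln(z₁/z₀) ⇒ ln z₀ = (ln z₁ − r·ln z₂)/(1 − r)
ln z₀ = (2.99573 − 0.72021×4.29046) / 0.27979 = -0.3370
z₀ = exp(-0.3370) = 0.7139 m

z₀ ≈ 0.714 m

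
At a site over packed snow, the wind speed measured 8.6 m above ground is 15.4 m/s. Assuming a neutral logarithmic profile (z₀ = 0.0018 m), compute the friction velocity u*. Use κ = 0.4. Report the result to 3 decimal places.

u* ≈ 0.727 m/s

Log law: V(z) = (u*/κ) · ln(z/z₀) ⇒ u* = κ · V / ln(z/z₀)
u* = 0.4 × 15.4 / ln(8.6/0.0018) = 0.4 × 15.4 / 8.4717
   = 6.1600 / 8.4717 = 0.7271 m/s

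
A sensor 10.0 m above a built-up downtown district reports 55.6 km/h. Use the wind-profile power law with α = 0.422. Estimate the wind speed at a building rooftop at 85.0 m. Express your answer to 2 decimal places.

137.18 km/h

Power-law profile: V₂ = V₁ · (z₂/z₁)^α
V₂ = 55.6 × (85.0/10.0)^0.422 = 55.6 × (8.5000)^0.422
    = 55.6 × 2.4673 = 137.1796 km/h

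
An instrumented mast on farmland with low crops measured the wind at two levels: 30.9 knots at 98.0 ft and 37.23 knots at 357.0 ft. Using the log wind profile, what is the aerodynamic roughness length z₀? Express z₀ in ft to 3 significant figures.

Log law: V(z) ∝ ln(z/z₀). With r = V₁/V₂ = 30.9/37.23 = 0.82998,
r · ln(z₂/z₀) = ln(z₁/z₀) ⇒ ln z₀ = (ln z₁ − r·ln z₂)/(1 − r)
ln z₀ = (4.58497 − 0.82998×5.87774) / 0.17002 = -1.7257
z₀ = exp(-1.7257) = 0.1780 ft

z₀ ≈ 0.178 ft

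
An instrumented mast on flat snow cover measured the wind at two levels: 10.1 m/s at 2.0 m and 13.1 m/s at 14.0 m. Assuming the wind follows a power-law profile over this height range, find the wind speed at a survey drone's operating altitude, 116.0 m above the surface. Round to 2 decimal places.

First find α: α = ln(V₂/V₁)/ln(z₂/z₁) = ln(13.1/10.1)/ln(14.0/2.0) = 0.26008/1.94591 = 0.1337
Extrapolate from 14.0 m to 116.0 m: V₃ = 13.1 × (116.0/14.0)^0.1337 = 13.1 × 1.3266 = 17.3784 m/s

17.38 m/s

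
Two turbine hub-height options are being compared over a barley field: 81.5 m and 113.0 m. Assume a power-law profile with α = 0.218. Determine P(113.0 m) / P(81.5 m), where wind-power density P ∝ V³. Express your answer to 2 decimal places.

1.24

Speed ratio: V_B/V_A = (z_B/z_A)^α = (113.0/81.5)^0.218 = (1.3865)^0.218 = 1.07384
Power-density ratio: P_B/P_A = (V_B/V_A)³ = (1.07384)³ = 1.23827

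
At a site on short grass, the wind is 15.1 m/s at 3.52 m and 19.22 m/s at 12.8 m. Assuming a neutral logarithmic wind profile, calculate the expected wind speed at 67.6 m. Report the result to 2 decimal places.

Log law: V ∝ ln(z/z₀). From the pair, with r = V₁/V₂ = 0.78564,
ln z₀ = (ln z₁ − r·ln z₂)/(1 − r) = (1.2585 − 0.78564×2.5494)/0.21436 = -3.4731 → z₀ = 0.03102 m
V₃ = V₁ · ln(z₃/z₀)/ln(z₁/z₀) = 15.1 × 7.6867/4.7315 = 24.5309 m/s

24.53 m/s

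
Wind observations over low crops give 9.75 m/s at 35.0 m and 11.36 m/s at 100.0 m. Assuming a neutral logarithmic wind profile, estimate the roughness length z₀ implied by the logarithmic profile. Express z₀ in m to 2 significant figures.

Log law: V(z) ∝ ln(z/z₀). With r = V₁/V₂ = 9.75/11.36 = 0.85827,
r · ln(z₂/z₀) = ln(z₁/z₀) ⇒ ln z₀ = (ln z₁ − r·ln z₂)/(1 − r)
ln z₀ = (3.55535 − 0.85827×4.60517) / 0.14173 = -2.8023
z₀ = exp(-2.8023) = 0.06067 m

z₀ ≈ 0.061 m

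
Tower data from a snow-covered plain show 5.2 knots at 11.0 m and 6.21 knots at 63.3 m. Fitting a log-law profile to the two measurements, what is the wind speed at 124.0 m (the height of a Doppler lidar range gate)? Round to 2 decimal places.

6.60 knots

Log law: V ∝ ln(z/z₀). From the pair, with r = V₁/V₂ = 0.83736,
ln z₀ = (ln z₁ − r·ln z₂)/(1 − r) = (2.3979 − 0.83736×4.1479)/0.16264 = -6.6120 → z₀ = 0.001344 m
V₃ = V₁ · ln(z₃/z₀)/ln(z₁/z₀) = 5.2 × 11.4322/9.0098 = 6.5981 knots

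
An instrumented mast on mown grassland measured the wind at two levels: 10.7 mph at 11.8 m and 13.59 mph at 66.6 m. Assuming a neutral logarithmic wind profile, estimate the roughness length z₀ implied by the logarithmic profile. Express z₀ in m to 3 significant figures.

Log law: V(z) ∝ ln(z/z₀). With r = V₁/V₂ = 10.7/13.59 = 0.78734,
r · ln(z₂/z₀) = ln(z₁/z₀) ⇒ ln z₀ = (ln z₁ − r·ln z₂)/(1 − r)
ln z₀ = (2.46810 − 0.78734×4.19870) / 0.21266 = -3.9393
z₀ = exp(-3.9393) = 0.01946 m

z₀ ≈ 0.0195 m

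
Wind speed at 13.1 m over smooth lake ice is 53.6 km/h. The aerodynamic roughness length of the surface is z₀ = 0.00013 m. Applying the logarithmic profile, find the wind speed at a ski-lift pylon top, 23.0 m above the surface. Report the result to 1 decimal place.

56.2 km/h

Log law: V(z) ∝ ln(z/z₀), so V₂/V₁ = ln(z₂/z₀) / ln(z₁/z₀).
ln(23.0/0.00013) = 12.0835, ln(13.1/0.00013) = 11.5206
V₂ = 53.6 × 12.0835/11.5206 = 53.6 × 1.0489 = 56.2188 km/h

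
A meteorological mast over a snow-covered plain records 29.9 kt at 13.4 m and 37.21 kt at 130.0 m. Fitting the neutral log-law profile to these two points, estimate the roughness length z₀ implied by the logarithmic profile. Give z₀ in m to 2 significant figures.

z₀ ≈ 0.0012 m

Log law: V(z) ∝ ln(z/z₀). With r = V₁/V₂ = 29.9/37.21 = 0.80355,
r · ln(z₂/z₀) = ln(z₁/z₀) ⇒ ln z₀ = (ln z₁ − r·ln z₂)/(1 − r)
ln z₀ = (2.59525 − 0.80355×4.86753) / 0.19645 = -6.6990
z₀ = exp(-6.6990) = 0.001232 m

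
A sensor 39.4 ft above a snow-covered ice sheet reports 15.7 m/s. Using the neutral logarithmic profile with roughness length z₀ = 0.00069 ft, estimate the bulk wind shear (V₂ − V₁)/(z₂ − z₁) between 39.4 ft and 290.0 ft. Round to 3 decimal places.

0.011 m/s/ft

Log law: V₂ = V₁ · ln(z₂/z₀)/ln(z₁/z₀) = 15.7 × 12.9487/10.9526 = 18.5613 m/s
ΔV/Δz = (18.5613 − 15.7)/(290.0 − 39.4) = 2.8613/250.6000 = 0.01142 m/s/ft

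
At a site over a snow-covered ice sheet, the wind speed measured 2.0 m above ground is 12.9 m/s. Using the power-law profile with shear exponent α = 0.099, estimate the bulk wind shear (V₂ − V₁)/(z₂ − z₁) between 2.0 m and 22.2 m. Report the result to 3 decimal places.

0.172 m/s/m

Power law: V₂ = V₁ · (z₂/z₁)^α = 12.9 × (11.1000)^0.099 = 16.3711 m/s
ΔV/Δz = (16.3711 − 12.9)/(22.2 − 2.0) = 3.4711/20.2000 = 0.17183 m/s/m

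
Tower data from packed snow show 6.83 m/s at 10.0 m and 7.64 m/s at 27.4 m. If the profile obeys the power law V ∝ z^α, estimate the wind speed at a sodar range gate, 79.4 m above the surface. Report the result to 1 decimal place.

8.6 m/s

First find α: α = ln(V₂/V₁)/ln(z₂/z₁) = ln(7.64/6.83)/ln(27.4/10.0) = 0.11207/1.00796 = 0.1112
Extrapolate from 27.4 m to 79.4 m: V₃ = 7.64 × (79.4/27.4)^0.1112 = 7.64 × 1.1256 = 8.5994 m/s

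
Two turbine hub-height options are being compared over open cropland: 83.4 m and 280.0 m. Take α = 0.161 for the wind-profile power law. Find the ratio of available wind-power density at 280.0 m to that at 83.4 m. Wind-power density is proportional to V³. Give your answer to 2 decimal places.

1.79

Speed ratio: V_B/V_A = (z_B/z_A)^α = (280.0/83.4)^0.161 = (3.3573)^0.161 = 1.21530
Power-density ratio: P_B/P_A = (V_B/V_A)³ = (1.21530)³ = 1.79496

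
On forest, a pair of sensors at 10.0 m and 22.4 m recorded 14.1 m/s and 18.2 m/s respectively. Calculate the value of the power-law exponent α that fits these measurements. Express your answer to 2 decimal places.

α ≈ 0.32

Power law: V₂/V₁ = (z₂/z₁)^α ⇒ α = ln(V₂/V₁) / ln(z₂/z₁)
α = ln(18.2/14.1) / ln(22.4/10.0) = ln(1.2908) / ln(2.2400)
  = 0.25525 / 0.80648 = 0.31650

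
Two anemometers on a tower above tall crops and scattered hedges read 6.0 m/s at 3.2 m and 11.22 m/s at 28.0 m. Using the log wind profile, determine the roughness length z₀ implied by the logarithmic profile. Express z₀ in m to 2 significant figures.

Log law: V(z) ∝ ln(z/z₀). With r = V₁/V₂ = 6.0/11.22 = 0.53476,
r · ln(z₂/z₀) = ln(z₁/z₀) ⇒ ln z₀ = (ln z₁ − r·ln z₂)/(1 − r)
ln z₀ = (1.16315 − 0.53476×3.33220) / 0.46524 = -1.3300
z₀ = exp(-1.3300) = 0.2645 m

z₀ ≈ 0.26 m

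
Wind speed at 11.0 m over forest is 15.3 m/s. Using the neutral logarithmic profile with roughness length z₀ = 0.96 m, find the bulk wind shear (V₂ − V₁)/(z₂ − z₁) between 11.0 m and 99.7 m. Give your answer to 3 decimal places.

0.156 m/s/m

Log law: V₂ = V₁ · ln(z₂/z₀)/ln(z₁/z₀) = 15.3 × 4.6430/2.4387 = 29.1291 m/s
ΔV/Δz = (29.1291 − 15.3)/(99.7 − 11.0) = 13.8291/88.7000 = 0.15591 m/s/m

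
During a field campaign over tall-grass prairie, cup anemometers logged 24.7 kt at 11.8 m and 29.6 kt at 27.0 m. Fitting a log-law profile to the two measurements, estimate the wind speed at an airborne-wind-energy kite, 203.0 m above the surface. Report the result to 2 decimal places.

41.54 kt

Log law: V ∝ ln(z/z₀). From the pair, with r = V₁/V₂ = 0.83446,
ln z₀ = (ln z₁ − r·ln z₂)/(1 − r) = (2.4681 − 0.83446×3.2958)/0.16554 = -1.7044 → z₀ = 0.1819 m
V₃ = V₁ · ln(z₃/z₀)/ln(z₁/z₀) = 24.7 × 7.0176/4.1725 = 41.5423 kt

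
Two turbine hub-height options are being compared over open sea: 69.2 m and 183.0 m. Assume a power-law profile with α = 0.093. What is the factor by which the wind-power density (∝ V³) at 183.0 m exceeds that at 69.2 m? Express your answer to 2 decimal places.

1.31

Speed ratio: V_B/V_A = (z_B/z_A)^α = (183.0/69.2)^0.093 = (2.6445)^0.093 = 1.09466
Power-density ratio: P_B/P_A = (V_B/V_A)³ = (1.09466)³ = 1.31170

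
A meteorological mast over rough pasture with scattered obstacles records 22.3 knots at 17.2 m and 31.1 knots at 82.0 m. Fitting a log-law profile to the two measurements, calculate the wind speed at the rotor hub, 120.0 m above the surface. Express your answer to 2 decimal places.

33.25 knots

Log law: V ∝ ln(z/z₀). From the pair, with r = V₁/V₂ = 0.71704,
ln z₀ = (ln z₁ − r·ln z₂)/(1 − r) = (2.8449 − 0.71704×4.4067)/0.28296 = -1.1129 → z₀ = 0.3286 m
V₃ = V₁ · ln(z₃/z₀)/ln(z₁/z₀) = 22.3 × 5.9004/3.9578 = 33.2455 knots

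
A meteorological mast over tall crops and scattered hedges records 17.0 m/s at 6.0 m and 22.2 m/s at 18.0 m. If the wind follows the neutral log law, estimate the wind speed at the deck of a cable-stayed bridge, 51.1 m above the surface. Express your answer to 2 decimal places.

Log law: V ∝ ln(z/z₀). From the pair, with r = V₁/V₂ = 0.76577,
ln z₀ = (ln z₁ − r·ln z₂)/(1 − r) = (1.7918 − 0.76577×2.8904)/0.23423 = -1.7999 → z₀ = 0.1653 m
V₃ = V₁ · ln(z₃/z₀)/ln(z₁/z₀) = 17.0 × 5.7336/3.5916 = 27.1387 m/s

27.14 m/s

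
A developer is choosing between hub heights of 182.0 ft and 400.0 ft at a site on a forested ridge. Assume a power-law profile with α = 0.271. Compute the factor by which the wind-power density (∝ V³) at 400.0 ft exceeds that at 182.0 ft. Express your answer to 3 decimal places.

Speed ratio: V_B/V_A = (z_B/z_A)^α = (400.0/182.0)^0.271 = (2.1978)^0.271 = 1.23788
Power-density ratio: P_B/P_A = (V_B/V_A)³ = (1.23788)³ = 1.89687

1.897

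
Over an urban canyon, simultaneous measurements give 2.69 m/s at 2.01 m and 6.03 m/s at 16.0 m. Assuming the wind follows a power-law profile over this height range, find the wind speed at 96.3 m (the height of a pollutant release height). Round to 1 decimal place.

First find α: α = ln(V₂/V₁)/ln(z₂/z₁) = ln(6.03/2.69)/ln(16.0/2.01) = 0.80721/2.07445 = 0.3891
Extrapolate from 16.0 m to 96.3 m: V₃ = 6.03 × (96.3/16.0)^0.3891 = 6.03 × 2.0106 = 12.1237 m/s

12.1 m/s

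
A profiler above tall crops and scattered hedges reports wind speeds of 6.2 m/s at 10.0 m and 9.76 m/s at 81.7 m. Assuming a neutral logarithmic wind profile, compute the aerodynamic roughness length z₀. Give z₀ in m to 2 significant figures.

Log law: V(z) ∝ ln(z/z₀). With r = V₁/V₂ = 6.2/9.76 = 0.63525,
r · ln(z₂/z₀) = ln(z₁/z₀) ⇒ ln z₀ = (ln z₁ − r·ln z₂)/(1 − r)
ln z₀ = (2.30259 − 0.63525×4.40305) / 0.36475 = -1.3555
z₀ = exp(-1.3555) = 0.2578 m

z₀ ≈ 0.26 m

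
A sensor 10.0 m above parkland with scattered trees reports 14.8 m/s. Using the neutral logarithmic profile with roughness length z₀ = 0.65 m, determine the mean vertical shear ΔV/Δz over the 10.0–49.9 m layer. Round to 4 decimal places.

0.2181 m/s/m

Log law: V₂ = V₁ · ln(z₂/z₀)/ln(z₁/z₀) = 14.8 × 4.3408/2.7334 = 23.5036 m/s
ΔV/Δz = (23.5036 − 14.8)/(49.9 − 10.0) = 8.7036/39.9000 = 0.21813 m/s/m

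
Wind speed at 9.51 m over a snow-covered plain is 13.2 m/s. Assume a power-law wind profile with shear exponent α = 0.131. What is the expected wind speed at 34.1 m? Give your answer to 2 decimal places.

Power-law profile: V₂ = V₁ · (z₂/z₁)^α
V₂ = 13.2 × (34.1/9.51)^0.131 = 13.2 × (3.5857)^0.131
    = 13.2 × 1.1821 = 15.6035 m/s

15.60 m/s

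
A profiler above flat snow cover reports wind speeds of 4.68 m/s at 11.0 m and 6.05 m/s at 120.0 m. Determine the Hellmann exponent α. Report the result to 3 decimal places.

α ≈ 0.107

Power law: V₂/V₁ = (z₂/z₁)^α ⇒ α = ln(V₂/V₁) / ln(z₂/z₁)
α = ln(6.05/4.68) / ln(120.0/11.0) = ln(1.2927) / ln(10.9091)
  = 0.25676 / 2.38960 = 0.10745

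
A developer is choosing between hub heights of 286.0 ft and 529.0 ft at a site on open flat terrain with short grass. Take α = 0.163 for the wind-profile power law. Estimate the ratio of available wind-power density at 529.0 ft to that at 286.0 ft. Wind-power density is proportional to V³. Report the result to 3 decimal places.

Speed ratio: V_B/V_A = (z_B/z_A)^α = (529.0/286.0)^0.163 = (1.8497)^0.163 = 1.10544
Power-density ratio: P_B/P_A = (V_B/V_A)³ = (1.10544)³ = 1.35085

1.351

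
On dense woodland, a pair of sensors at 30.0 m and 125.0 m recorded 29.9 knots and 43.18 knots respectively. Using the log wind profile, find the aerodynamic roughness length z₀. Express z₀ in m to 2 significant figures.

z₀ ≈ 1.2 m

Log law: V(z) ∝ ln(z/z₀). With r = V₁/V₂ = 29.9/43.18 = 0.69245,
r · ln(z₂/z₀) = ln(z₁/z₀) ⇒ ln z₀ = (ln z₁ − r·ln z₂)/(1 − r)
ln z₀ = (3.40120 − 0.69245×4.82831) / 0.30755 = 0.1880
z₀ = exp(0.1880) = 1.207 m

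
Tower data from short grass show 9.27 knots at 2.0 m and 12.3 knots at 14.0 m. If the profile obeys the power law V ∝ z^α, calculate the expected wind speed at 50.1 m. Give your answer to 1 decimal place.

First find α: α = ln(V₂/V₁)/ln(z₂/z₁) = ln(12.3/9.27)/ln(14.0/2.0) = 0.28282/1.94591 = 0.1453
Extrapolate from 14.0 m to 50.1 m: V₃ = 12.3 × (50.1/14.0)^0.1453 = 12.3 × 1.2036 = 14.8040 knots

14.8 knots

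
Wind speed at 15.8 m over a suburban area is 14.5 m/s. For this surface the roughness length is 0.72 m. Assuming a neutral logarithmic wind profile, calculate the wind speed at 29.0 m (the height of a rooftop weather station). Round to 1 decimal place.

Log law: V(z) ∝ ln(z/z₀), so V₂/V₁ = ln(z₂/z₀) / ln(z₁/z₀).
ln(29.0/0.72) = 3.6958, ln(15.8/0.72) = 3.0885
V₂ = 14.5 × 3.6958/3.0885 = 14.5 × 1.1966 = 17.3511 m/s

17.4 m/s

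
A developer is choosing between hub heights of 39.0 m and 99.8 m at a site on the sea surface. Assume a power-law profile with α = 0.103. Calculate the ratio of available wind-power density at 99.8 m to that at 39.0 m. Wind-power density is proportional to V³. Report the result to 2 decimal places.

Speed ratio: V_B/V_A = (z_B/z_A)^α = (99.8/39.0)^0.103 = (2.5590)^0.103 = 1.10162
Power-density ratio: P_B/P_A = (V_B/V_A)³ = (1.10162)³ = 1.33688

1.34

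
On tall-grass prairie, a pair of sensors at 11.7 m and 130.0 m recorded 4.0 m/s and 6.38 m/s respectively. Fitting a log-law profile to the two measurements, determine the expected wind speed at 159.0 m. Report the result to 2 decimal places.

6.58 m/s

Log law: V ∝ ln(z/z₀). From the pair, with r = V₁/V₂ = 0.62696,
ln z₀ = (ln z₁ − r·ln z₂)/(1 − r) = (2.4596 − 0.62696×4.8675)/0.37304 = -1.5874 → z₀ = 0.2045 m
V₃ = V₁ · ln(z₃/z₀)/ln(z₁/z₀) = 4.0 × 6.6563/4.0470 = 6.5790 m/s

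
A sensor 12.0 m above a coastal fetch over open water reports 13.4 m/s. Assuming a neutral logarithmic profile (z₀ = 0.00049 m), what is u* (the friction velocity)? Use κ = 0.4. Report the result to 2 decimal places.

Log law: V(z) = (u*/κ) · ln(z/z₀) ⇒ u* = κ · V / ln(z/z₀)
u* = 0.4 × 13.4 / ln(12.0/0.00049) = 0.4 × 13.4 / 10.1060
   = 5.3600 / 10.1060 = 0.5304 m/s

u* ≈ 0.53 m/s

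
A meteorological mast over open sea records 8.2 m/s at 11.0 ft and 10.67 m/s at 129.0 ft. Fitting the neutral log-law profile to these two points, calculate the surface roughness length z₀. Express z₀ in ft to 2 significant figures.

z₀ ≈ 0.0031 ft

Log law: V(z) ∝ ln(z/z₀). With r = V₁/V₂ = 8.2/10.67 = 0.76851,
r · ln(z₂/z₀) = ln(z₁/z₀) ⇒ ln z₀ = (ln z₁ − r·ln z₂)/(1 − r)
ln z₀ = (2.39790 − 0.76851×4.85981) / 0.23149 = -5.7753
z₀ = exp(-5.7753) = 0.003103 ft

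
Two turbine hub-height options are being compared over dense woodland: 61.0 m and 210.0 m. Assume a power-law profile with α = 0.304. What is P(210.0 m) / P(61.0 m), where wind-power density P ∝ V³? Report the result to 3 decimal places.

3.088

Speed ratio: V_B/V_A = (z_B/z_A)^α = (210.0/61.0)^0.304 = (3.4426)^0.304 = 1.45618
Power-density ratio: P_B/P_A = (V_B/V_A)³ = (1.45618)³ = 3.08776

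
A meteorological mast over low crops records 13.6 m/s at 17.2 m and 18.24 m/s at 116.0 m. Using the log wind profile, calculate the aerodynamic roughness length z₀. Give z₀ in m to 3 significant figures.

z₀ ≈ 0.0640 m

Log law: V(z) ∝ ln(z/z₀). With r = V₁/V₂ = 13.6/18.24 = 0.74561,
r · ln(z₂/z₀) = ln(z₁/z₀) ⇒ ln z₀ = (ln z₁ − r·ln z₂)/(1 − r)
ln z₀ = (2.84491 − 0.74561×4.75359) / 0.25439 = -2.7495
z₀ = exp(-2.7495) = 0.06396 m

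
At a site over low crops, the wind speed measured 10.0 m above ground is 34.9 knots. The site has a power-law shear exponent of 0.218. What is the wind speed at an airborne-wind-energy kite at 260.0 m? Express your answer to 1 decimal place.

Power-law profile: V₂ = V₁ · (z₂/z₁)^α
V₂ = 34.9 × (260.0/10.0)^0.218 = 34.9 × (26.0000)^0.218
    = 34.9 × 2.0345 = 71.0051 knots

71.0 knots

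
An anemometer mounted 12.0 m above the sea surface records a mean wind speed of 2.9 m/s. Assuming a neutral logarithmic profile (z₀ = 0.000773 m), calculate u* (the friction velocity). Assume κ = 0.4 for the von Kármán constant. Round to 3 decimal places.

Log law: V(z) = (u*/κ) · ln(z/z₀) ⇒ u* = κ · V / ln(z/z₀)
u* = 0.4 × 2.9 / ln(12.0/0.000773) = 0.4 × 2.9 / 9.6501
   = 1.1600 / 9.6501 = 0.1202 m/s

u* ≈ 0.120 m/s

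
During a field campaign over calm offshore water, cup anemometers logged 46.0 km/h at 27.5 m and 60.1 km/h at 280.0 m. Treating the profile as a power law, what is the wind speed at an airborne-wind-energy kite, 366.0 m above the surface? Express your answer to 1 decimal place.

62.0 km/h

First find α: α = ln(V₂/V₁)/ln(z₂/z₁) = ln(60.1/46.0)/ln(280.0/27.5) = 0.26737/2.32060 = 0.1152
Extrapolate from 280.0 m to 366.0 m: V₃ = 60.1 × (366.0/280.0)^0.1152 = 60.1 × 1.0313 = 61.9836 km/h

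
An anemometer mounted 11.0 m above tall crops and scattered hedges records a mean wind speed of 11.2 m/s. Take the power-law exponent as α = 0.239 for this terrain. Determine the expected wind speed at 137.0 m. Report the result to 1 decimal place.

20.5 m/s

Power-law profile: V₂ = V₁ · (z₂/z₁)^α
V₂ = 11.2 × (137.0/11.0)^0.239 = 11.2 × (12.4545)^0.239
    = 11.2 × 1.8272 = 20.4645 m/s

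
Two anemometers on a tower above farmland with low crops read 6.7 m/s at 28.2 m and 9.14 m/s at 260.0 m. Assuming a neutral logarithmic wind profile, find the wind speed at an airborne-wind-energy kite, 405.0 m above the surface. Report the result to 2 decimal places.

9.63 m/s

Log law: V ∝ ln(z/z₀). From the pair, with r = V₁/V₂ = 0.73304,
ln z₀ = (ln z₁ − r·ln z₂)/(1 − r) = (3.3393 − 0.73304×5.5607)/0.26696 = -2.7603 → z₀ = 0.06327 m
V₃ = V₁ · ln(z₃/z₀)/ln(z₁/z₀) = 6.7 × 8.7642/6.0996 = 9.6268 m/s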